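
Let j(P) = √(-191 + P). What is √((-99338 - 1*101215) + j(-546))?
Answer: √(-200553 + I*√737) ≈ 0.03 + 447.83*I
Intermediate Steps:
√((-99338 - 1*101215) + j(-546)) = √((-99338 - 1*101215) + √(-191 - 546)) = √((-99338 - 101215) + √(-737)) = √(-200553 + I*√737)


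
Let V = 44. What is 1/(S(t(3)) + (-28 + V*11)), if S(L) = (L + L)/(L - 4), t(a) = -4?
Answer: 1/457 ≈ 0.0021882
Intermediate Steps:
S(L) = 2*L/(-4 + L) (S(L) = (2*L)/(-4 + L) = 2*L/(-4 + L))
1/(S(t(3)) + (-28 + V*11)) = 1/(2*(-4)/(-4 - 4) + (-28 + 44*11)) = 1/(2*(-4)/(-8) + (-28 + 484)) = 1/(2*(-4)*(-⅛) + 456) = 1/(1 + 456) = 1/457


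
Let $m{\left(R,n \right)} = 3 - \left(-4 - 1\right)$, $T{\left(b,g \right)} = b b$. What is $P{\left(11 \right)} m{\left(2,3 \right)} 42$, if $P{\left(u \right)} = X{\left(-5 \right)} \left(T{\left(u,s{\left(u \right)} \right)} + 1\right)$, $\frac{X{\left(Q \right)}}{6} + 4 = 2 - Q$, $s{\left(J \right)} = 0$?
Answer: $737856$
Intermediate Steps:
$T{\left(b,g \right)} = b^{2}$
$X{\left(Q \right)} = -12 - 6 Q$ ($X{\left(Q \right)} = -24 + 6 \left(2 - Q\right) = -24 - \left(-12 + 6 Q\right) = -12 - 6 Q$)
$m{\left(R,n \right)} = 8$ ($m{\left(R,n \right)} = 3 - -5 = 3 + 5 = 8$)
$P{\left(u \right)} = 18 + 18 u^{2}$ ($P{\left(u \right)} = \left(-12 - -30\right) \left(u^{2} + 1\right) = \left(-12 + 30\right) \left(1 + u^{2}\right) = 18 \left(1 + u^{2}\right) = 18 + 18 u^{2}$)
$P{\left(11 \right)} m{\left(2,3 \right)} 42 = \left(18 + 18 \cdot 11^{2}\right) 8 \cdot 42 = \left(18 + 18 \cdot 121\right) 8 \cdot 42 = \left(18 + 2178\right) 8 \cdot 42 = 2196 \cdot 8 \cdot 42 = 17568 \cdot 42 = 737856$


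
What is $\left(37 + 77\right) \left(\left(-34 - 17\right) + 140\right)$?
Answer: $10146$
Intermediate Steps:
$\left(37 + 77\right) \left(\left(-34 - 17\right) + 140\right) = 114 \left(\left(-34 - 17\right) + 140\right) = 114 \left(-51 + 140\right) = 114 \cdot 89 = 10146$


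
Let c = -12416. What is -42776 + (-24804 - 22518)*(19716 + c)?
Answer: -345493376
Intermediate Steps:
-42776 + (-24804 - 22518)*(19716 + c) = -42776 + (-24804 - 22518)*(19716 - 12416) = -42776 - 47322*7300 = -42776 - 345450600 = -345493376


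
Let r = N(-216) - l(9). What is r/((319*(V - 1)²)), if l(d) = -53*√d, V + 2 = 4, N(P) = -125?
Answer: 34/319 ≈ 0.10658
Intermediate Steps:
V = 2 (V = -2 + 4 = 2)
r = 34 (r = -125 - (-53)*√9 = -125 - (-53)*3 = -125 - 1*(-159) = -125 + 159 = 34)
r/((319*(V - 1)²)) = 34/((319*(2 - 1)²)) = 34/((319*1²)) = 34/((319*1)) = 34/319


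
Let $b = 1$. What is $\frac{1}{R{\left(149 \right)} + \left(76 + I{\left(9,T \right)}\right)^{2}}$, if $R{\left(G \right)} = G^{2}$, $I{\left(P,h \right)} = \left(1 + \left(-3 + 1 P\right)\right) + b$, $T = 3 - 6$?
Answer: $\frac{1}{29257} \approx 3.418 \cdot 10^{-5}$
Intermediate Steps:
$T = -3$ ($T = 3 - 6 = -3$)
$I{\left(P,h \right)} = -1 + P$ ($I{\left(P,h \right)} = \left(1 + \left(-3 + 1 P\right)\right) + 1 = \left(1 + \left(-3 + P\right)\right) + 1 = \left(-2 + P\right) + 1 = -1 + P$)
$\frac{1}{R{\left(149 \right)} + \left(76 + I{\left(9,T \right)}\right)^{2}} = \frac{1}{149^{2} + \left(76 + \left(-1 + 9\right)\right)^{2}} = \frac{1}{22201 + \left(76 + 8\right)^{2}} = \frac{1}{22201 + 84^{2}} = \frac{1}{22201 + 7056} = \frac{1}{29257}$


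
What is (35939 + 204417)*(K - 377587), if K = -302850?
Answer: -163547115572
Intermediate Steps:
(35939 + 204417)*(K - 377587) = (35939 + 204417)*(-302850 - 377587) = 240356*(-680437) = -163547115572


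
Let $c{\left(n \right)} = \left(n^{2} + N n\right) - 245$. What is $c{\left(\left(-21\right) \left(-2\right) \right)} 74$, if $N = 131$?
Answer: $519554$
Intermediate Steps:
$c{\left(n \right)} = -245 + n^{2} + 131 n$ ($c{\left(n \right)} = \left(n^{2} + 131 n\right) - 245 = -245 + n^{2} + 131 n$)
$c{\left(\left(-21\right) \left(-2\right) \right)} 74 = \left(-245 + \left(\left(-21\right) \left(-2\right)\right)^{2} + 131 \left(\left(-21\right) \left(-2\right)\right)\right) 74 = \left(-245 + 42^{2} + 131 \cdot 42\right) 74 = \left(-245 + 1764 + 5502\right) 74 = 7021 \cdot 74 = 519554$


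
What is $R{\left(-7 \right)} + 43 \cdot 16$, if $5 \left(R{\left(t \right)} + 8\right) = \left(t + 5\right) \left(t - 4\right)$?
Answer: $\frac{3422}{5} \approx 684.4$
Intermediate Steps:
$R{\left(t \right)} = -8 + \frac{\left(-4 + t\right) \left(5 + t\right)}{5}$ ($R{\left(t \right)} = -8 + \frac{\left(t + 5\right) \left(t - 4\right)}{5} = -8 + \frac{\left(5 + t\right) \left(-4 + t\right)}{5} = -8 + \frac{\left(-4 + t\right) \left(5 + t\right)}{5}$)
$R{\left(-7 \right)} + 43 \cdot 16 = \left(-12 + \frac{1}{5} \left(-7\right) + \frac{\left(-7\right)^{2}}{5}\right) + 43 \cdot 16 = \left(-12 - \frac{7}{5} + \frac{1}{5} \cdot 49\right) + 688 = \left(-12 - \frac{7}{5} + \frac{49}{5}\right) + 688 = - \frac{18}{5} + 688 = \frac{3422}{5}$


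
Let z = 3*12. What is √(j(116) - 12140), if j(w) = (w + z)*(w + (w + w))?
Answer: 2*√10189 ≈ 201.88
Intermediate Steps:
z = 36
j(w) = 3*w*(36 + w) (j(w) = (w + 36)*(w + (w + w)) = (36 + w)*(w + 2*w) = (36 + w)*(3*w) = 3*w*(36 + w))
√(j(116) - 12140) = √(3*116*(36 + 116) - 12140) = √(3*116*152 - 12140) = √(52896 - 12140) = √40756 = 2*√10189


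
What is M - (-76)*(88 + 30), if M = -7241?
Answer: 1727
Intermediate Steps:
M - (-76)*(88 + 30) = -7241 - (-76)*(88 + 30) = -7241 - (-76)*118 = -7241 - 1*(-8968) = -7241 + 8968 = 1727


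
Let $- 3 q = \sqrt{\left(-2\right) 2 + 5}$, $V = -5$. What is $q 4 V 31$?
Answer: $\frac{620}{3} \approx 206.67$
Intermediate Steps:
$q = - \frac{1}{3}$ ($q = - \frac{\sqrt{\left(-2\right) 2 + 5}}{3} = - \frac{\sqrt{-4 + 5}}{3} = - \frac{\sqrt{1}}{3} = \left(- \frac{1}{3}\right) 1 = - \frac{1}{3} \approx -0.33333$)
$q 4 V 31 = \left(- \frac{1}{3}\right) 4 \left(-5\right) 31 = \left(- \frac{4}{3}\right) \left(-5\right) 31 = \frac{20}{3} \cdot 31 = \frac{620}{3}$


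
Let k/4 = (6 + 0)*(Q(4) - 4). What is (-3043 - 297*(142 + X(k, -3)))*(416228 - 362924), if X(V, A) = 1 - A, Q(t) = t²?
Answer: -2473572120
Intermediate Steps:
k = 288 (k = 4*((6 + 0)*(4² - 4)) = 4*(6*(16 - 4)) = 4*(6*12) = 4*72 = 288)
(-3043 - 297*(142 + X(k, -3)))*(416228 - 362924) = (-3043 - 297*(142 + (1 - 1*(-3))))*(416228 - 362924) = (-3043 - 297*(142 + (1 + 3)))*53304 = (-3043 - 297*(142 + 4))*53304 = (-3043 - 297*146)*53304 = (-3043 - 43362)*53304 = -46405*53304 = -2473572120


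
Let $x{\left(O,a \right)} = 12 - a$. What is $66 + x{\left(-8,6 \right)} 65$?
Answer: $456$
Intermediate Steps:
$66 + x{\left(-8,6 \right)} 65 = 66 + \left(12 - 6\right) 65 = 66 + 6 \cdot 65 = 66 + 390 = 456$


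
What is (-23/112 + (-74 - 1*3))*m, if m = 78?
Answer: -337233/56 ≈ -6022.0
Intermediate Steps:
(-23/112 + (-74 - 1*3))*m = (-23/112 + (-74 - 1*3))*78 = (-23*1/112 + (-74 - 3))*78 = (-23/112 - 77)*78 = -8647/112*78 = -337233/56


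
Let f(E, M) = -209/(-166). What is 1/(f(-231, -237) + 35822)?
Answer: 166/5946661 ≈ 2.7915e-5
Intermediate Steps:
f(E, M) = 209/166 (f(E, M) = -209*(-1/166) = 209/166)
1/(f(-231, -237) + 35822) = 1/(209/166 + 35822) = 1/(5946661/166) = 166/5946661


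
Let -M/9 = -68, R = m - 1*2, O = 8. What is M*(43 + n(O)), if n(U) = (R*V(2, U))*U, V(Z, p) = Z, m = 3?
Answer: 36108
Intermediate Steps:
R = 1 (R = 3 - 1*2 = 3 - 2 = 1)
M = 612 (M = -9*(-68) = 612)
n(U) = 2*U (n(U) = (1*2)*U = 2*U)
M*(43 + n(O)) = 612*(43 + 2*8) = 612*(43 + 16) = 612*59 = 36108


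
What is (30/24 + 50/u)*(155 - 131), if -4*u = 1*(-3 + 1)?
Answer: 2430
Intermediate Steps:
u = ½ (u = -(-3 + 1)/4 = -(-2)/4 = -¼*(-2) = ½ ≈ 0.50000)
(30/24 + 50/u)*(155 - 131) = (30/24 + 50/(½))*(155 - 131) = (30*(1/24) + 50*2)*24 = (5/4 + 100)*24 = (405/4)*24 = 2430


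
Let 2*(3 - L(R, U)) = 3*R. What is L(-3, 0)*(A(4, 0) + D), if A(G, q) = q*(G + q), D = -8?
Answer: -60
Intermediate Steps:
L(R, U) = 3 - 3*R/2
L(-3, 0)*(A(4, 0) + D) = (3 - 3/2*(-3))*(0*(4 + 0) - 8) = (3 + 9/2)*(0*4 - 8) = 15*(0 - 8)/2 = (15/2)*(-8) = -60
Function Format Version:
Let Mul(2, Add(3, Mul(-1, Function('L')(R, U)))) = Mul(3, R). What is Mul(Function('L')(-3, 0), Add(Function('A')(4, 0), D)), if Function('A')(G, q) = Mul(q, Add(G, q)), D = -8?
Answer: -60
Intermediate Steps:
Function('L')(R, U) = Add(3, Mul(Rational(-3, 2), R)) (Function('L')(R, U) = Add(3, Mul(Rational(-1, 2), Mul(3, R))) = Add(3, Mul(Rational(-3, 2), R)))
Mul(Function('L')(-3, 0), Add(Function('A')(4, 0), D)) = Mul(Add(3, Mul(Rational(-3, 2), -3)), Add(Mul(0, Add(4, 0)), -8)) = Mul(Add(3, Rational(9, 2)), Add(Mul(0, 4), -8)) = Mul(Rational(15, 2), Add(0, -8)) = Mul(Rational(15, 2), -8) = -60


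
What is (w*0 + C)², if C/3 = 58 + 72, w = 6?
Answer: 152100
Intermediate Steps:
C = 390 (C = 3*(58 + 72) = 3*130 = 390)
(w*0 + C)² = (6*0 + 390)² = (0 + 390)² = 390² = 152100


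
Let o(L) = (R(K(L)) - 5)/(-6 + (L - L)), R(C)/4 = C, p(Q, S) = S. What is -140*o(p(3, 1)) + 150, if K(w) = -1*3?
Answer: -740/3 ≈ -246.67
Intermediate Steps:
K(w) = -3
R(C) = 4*C
o(L) = 17/6 (o(L) = (4*(-3) - 5)/(-6 + (L - L)) = (-12 - 5)/(-6 + 0) = -17/(-6) = -17*(-⅙) = 17/6)
-140*o(p(3, 1)) + 150 = -140*17/6 + 150 = -1190/3 + 150 = -740/3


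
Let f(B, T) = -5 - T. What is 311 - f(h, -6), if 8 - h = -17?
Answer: 310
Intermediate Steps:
h = 25 (h = 8 - 1*(-17) = 8 + 17 = 25)
311 - f(h, -6) = 311 - (-5 - 1*(-6)) = 311 - (-5 + 6) = 311 - 1*1 = 311 - 1 = 310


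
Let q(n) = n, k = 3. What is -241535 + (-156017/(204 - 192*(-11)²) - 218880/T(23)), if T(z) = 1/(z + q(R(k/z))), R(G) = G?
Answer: -2809400091629/529644 ≈ -5.3043e+6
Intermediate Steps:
T(z) = 1/(z + 3/z)
-241535 + (-156017/(204 - 192*(-11)²) - 218880/T(23)) = -241535 + (-156017/(204 - 192*(-11)²) - 218880/(23/(3 + 23²))) = -241535 + (-156017/(204 - 192*121) - 218880/(23/(3 + 529))) = -241535 + (-156017/(204 - 23232) - 218880/(23/532)) = -241535 + (-156017/(-23028) - 218880/(23*(1/532))) = -241535 + (-156017*(-1/23028) - 218880/23/532) = -241535 + (156017/23028 - 218880*532/23) = -241535 + (156017/23028 - 116444160/23) = -241535 - 2681472528089/529644 = -2809400091629/529644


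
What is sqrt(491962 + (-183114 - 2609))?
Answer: sqrt(306239) ≈ 553.39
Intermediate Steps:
sqrt(491962 + (-183114 - 2609)) = sqrt(491962 - 185723) = sqrt(306239)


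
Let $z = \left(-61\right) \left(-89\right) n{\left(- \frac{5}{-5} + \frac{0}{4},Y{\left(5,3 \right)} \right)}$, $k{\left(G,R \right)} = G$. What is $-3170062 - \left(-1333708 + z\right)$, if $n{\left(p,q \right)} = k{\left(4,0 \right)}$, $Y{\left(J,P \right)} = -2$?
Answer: $-1858070$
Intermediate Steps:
$n{\left(p,q \right)} = 4$
$z = 21716$ ($z = \left(-61\right) \left(-89\right) 4 = 5429 \cdot 4 = 21716$)
$-3170062 - \left(-1333708 + z\right) = -3170062 - \left(-1333708 + 21716\right) = -3170062 - -1311992 = -3170062 + 1311992 = -1858070$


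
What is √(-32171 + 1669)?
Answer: I*√30502 ≈ 174.65*I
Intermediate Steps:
√(-32171 + 1669) = √(-30502) = I*√30502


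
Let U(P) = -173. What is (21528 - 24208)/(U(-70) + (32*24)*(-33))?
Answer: 2680/25517 ≈ 0.10503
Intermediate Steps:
(21528 - 24208)/(U(-70) + (32*24)*(-33)) = (21528 - 24208)/(-173 + (32*24)*(-33)) = -2680/(-173 + 768*(-33)) = -2680/(-173 - 25344) = -2680/(-25517) = -2680*(-1/25517) = 2680/25517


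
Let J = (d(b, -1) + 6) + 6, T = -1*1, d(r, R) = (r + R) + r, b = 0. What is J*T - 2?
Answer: -13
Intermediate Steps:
d(r, R) = R + 2*r (d(r, R) = (R + r) + r = R + 2*r)
T = -1
J = 11 (J = ((-1 + 2*0) + 6) + 6 = ((-1 + 0) + 6) + 6 = (-1 + 6) + 6 = 5 + 6 = 11)
J*T - 2 = 11*(-1) - 2 = -11 - 2 = -13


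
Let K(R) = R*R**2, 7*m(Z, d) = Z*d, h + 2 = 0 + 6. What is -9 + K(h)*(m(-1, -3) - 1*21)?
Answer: -9279/7 ≈ -1325.6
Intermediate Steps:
h = 4 (h = -2 + (0 + 6) = -2 + 6 = 4)
m(Z, d) = Z*d/7 (m(Z, d) = (Z*d)/7 = Z*d/7)
K(R) = R**3
-9 + K(h)*(m(-1, -3) - 1*21) = -9 + 4**3*((1/7)*(-1)*(-3) - 1*21) = -9 + 64*(3/7 - 21) = -9 + 64*(-144/7) = -9 - 9216/7 = -9279/7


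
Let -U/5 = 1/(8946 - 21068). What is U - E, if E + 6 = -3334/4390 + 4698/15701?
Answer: 2699058364969/417768910790 ≈ 6.4606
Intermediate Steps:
E = -222643627/34463695 (E = -6 + (-3334/4390 + 4698/15701) = -6 + (-3334*1/4390 + 4698*(1/15701)) = -6 + (-1667/2195 + 4698/15701) = -6 - 15861457/34463695 = -222643627/34463695 ≈ -6.4602)
U = 5/12122 (U = -5/(8946 - 21068) = -5/(-12122) = -5*(-1/12122) = 5/12122 ≈ 0.00041247)
U - E = 5/12122 - 1*(-222643627/34463695) = 5/12122 + 222643627/34463695 = 2699058364969/417768910790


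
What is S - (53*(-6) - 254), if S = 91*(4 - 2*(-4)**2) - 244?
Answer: -2220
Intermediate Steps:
S = -2792 (S = 91*(4 - 2*16) - 244 = 91*(4 - 32) - 244 = 91*(-28) - 244 = -2548 - 244 = -2792)
S - (53*(-6) - 254) = -2792 - (53*(-6) - 254) = -2792 - (-318 - 254) = -2792 - 1*(-572) = -2792 + 572 = -2220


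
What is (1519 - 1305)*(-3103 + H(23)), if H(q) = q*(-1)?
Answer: -668964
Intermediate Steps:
H(q) = -q
(1519 - 1305)*(-3103 + H(23)) = (1519 - 1305)*(-3103 - 1*23) = 214*(-3103 - 23) = 214*(-3126) = -668964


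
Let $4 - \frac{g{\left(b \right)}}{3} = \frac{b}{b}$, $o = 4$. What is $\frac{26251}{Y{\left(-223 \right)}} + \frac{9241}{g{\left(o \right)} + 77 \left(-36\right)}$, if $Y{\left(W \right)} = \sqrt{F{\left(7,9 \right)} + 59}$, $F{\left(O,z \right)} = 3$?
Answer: $- \frac{9241}{2763} + \frac{26251 \sqrt{62}}{62} \approx 3330.5$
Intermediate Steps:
$g{\left(b \right)} = 9$ ($g{\left(b \right)} = 12 - 3 \frac{b}{b} = 12 - 3 = 9$)
$Y{\left(W \right)} = \sqrt{62}$ ($Y{\left(W \right)} = \sqrt{3 + 59} = \sqrt{62}$)
$\frac{26251}{Y{\left(-223 \right)}} + \frac{9241}{g{\left(o \right)} + 77 \left(-36\right)} = \frac{26251}{\sqrt{62}} + \frac{9241}{9 + 77 \left(-36\right)} = 26251 \frac{\sqrt{62}}{62} + \frac{9241}{9 - 2772} = \frac{26251 \sqrt{62}}{62} + \frac{9241}{-2763} = \frac{26251 \sqrt{62}}{62} + 9241 \left(- \frac{1}{2763}\right) = \frac{26251 \sqrt{62}}{62} - \frac{9241}{2763} = - \frac{9241}{2763} + \frac{26251 \sqrt{62}}{62}$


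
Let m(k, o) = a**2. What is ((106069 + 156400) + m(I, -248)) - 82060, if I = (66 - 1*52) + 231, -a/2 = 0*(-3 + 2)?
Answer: 180409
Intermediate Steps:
a = 0 (a = -0*(-3 + 2) = -0*(-1) = -2*0 = 0)
I = 245 (I = (66 - 52) + 231 = 14 + 231 = 245)
m(k, o) = 0 (m(k, o) = 0**2 = 0)
((106069 + 156400) + m(I, -248)) - 82060 = ((106069 + 156400) + 0) - 82060 = (262469 + 0) - 82060 = 262469 - 82060 = 180409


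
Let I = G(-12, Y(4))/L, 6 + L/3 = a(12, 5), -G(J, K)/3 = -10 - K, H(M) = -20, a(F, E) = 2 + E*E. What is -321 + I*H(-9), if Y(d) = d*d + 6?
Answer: -7381/21 ≈ -351.48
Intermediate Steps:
Y(d) = 6 + d² (Y(d) = d² + 6 = 6 + d²)
a(F, E) = 2 + E²
G(J, K) = 30 + 3*K (G(J, K) = -3*(-10 - K) = 30 + 3*K)
L = 63 (L = -18 + 3*(2 + 5²) = -18 + 3*(2 + 25) = -18 + 3*27 = -18 + 81 = 63)
I = 32/21 (I = (30 + 3*(6 + 4²))/63 = (30 + 3*(6 + 16))*(1/63) = (30 + 3*22)*(1/63) = (30 + 66)*(1/63) = 96*(1/63) = 32/21 ≈ 1.5238)
-321 + I*H(-9) = -321 + (32/21)*(-20) = -321 - 640/21 = -7381/21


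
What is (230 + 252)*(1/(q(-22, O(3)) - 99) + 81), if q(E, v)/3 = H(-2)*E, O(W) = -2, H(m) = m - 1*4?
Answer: 11595956/297 ≈ 39044.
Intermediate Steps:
H(m) = -4 + m (H(m) = m - 4 = -4 + m)
q(E, v) = -18*E (q(E, v) = 3*((-4 - 2)*E) = 3*(-6*E) = -18*E)
(230 + 252)*(1/(q(-22, O(3)) - 99) + 81) = (230 + 252)*(1/(-18*(-22) - 99) + 81) = 482*(1/(396 - 99) + 81) = 482*(1/297 + 81) = 482*(24058/297) = 11595956/297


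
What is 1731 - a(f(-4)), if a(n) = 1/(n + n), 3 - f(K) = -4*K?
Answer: 45007/26 ≈ 1731.0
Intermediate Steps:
f(K) = 3 + 4*K (f(K) = 3 - (-4)*K = 3 + 4*K)
a(n) = 1/(2*n)
1731 - a(f(-4)) = 1731 - 1/(2*(3 + 4*(-4))) = 1731 - 1/(2*(3 - 16)) = 1731 - 1/(2*(-13)) = 1731 - (-1)/(2*13) = 1731 - 1*(-1/26) = 1731 + 1/26 = 45007/26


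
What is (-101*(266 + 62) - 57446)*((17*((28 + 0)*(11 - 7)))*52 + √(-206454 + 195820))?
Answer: -8967550592 - 90574*I*√10634 ≈ -8.9676e+9 - 9.3401e+6*I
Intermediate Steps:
(-101*(266 + 62) - 57446)*((17*((28 + 0)*(11 - 7)))*52 + √(-206454 + 195820)) = (-101*328 - 57446)*((17*(28*4))*52 + √(-10634)) = (-33128 - 57446)*((17*112)*52 + I*√10634) = -90574*(1904*52 + I*√10634) = -90574*(99008 + I*√10634) = -8967550592 - 90574*I*√10634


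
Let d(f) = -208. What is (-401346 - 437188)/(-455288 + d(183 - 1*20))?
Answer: 419267/227748 ≈ 1.8409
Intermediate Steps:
(-401346 - 437188)/(-455288 + d(183 - 1*20)) = (-401346 - 437188)/(-455288 - 208) = -838534/(-455496) = -838534*(-1/455496) = 419267/227748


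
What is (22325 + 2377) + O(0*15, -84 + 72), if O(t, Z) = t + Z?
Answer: 24690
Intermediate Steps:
O(t, Z) = Z + t
(22325 + 2377) + O(0*15, -84 + 72) = (22325 + 2377) + ((-84 + 72) + 0*15) = 24702 + (-12 + 0) = 24702 - 12 = 24690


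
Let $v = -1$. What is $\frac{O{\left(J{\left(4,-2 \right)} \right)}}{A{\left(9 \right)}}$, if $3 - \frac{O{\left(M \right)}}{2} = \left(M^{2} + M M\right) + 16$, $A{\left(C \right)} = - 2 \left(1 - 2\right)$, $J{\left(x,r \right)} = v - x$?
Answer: $-63$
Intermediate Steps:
$J{\left(x,r \right)} = -1 - x$
$A{\left(C \right)} = 2$ ($A{\left(C \right)} = \left(-2\right) \left(-1\right) = 2$)
$O{\left(M \right)} = -26 - 4 M^{2}$ ($O{\left(M \right)} = 6 - 2 \left(\left(M^{2} + M M\right) + 16\right) = 6 - 2 \left(\left(M^{2} + M^{2}\right) + 16\right) = 6 - 2 \left(2 M^{2} + 16\right) = 6 - 2 \left(16 + 2 M^{2}\right) = 6 - \left(32 + 4 M^{2}\right) = -26 - 4 M^{2}$)
$\frac{O{\left(J{\left(4,-2 \right)} \right)}}{A{\left(9 \right)}} = \frac{-26 - 4 \left(-1 - 4\right)^{2}}{2} = \left(-26 - 4 \left(-1 - 4\right)^{2}\right) \frac{1}{2} = \left(-26 - 4 \left(-5\right)^{2}\right) \frac{1}{2} = \left(-26 - 100\right) \frac{1}{2} = \left(-126\right) \frac{1}{2} = -63$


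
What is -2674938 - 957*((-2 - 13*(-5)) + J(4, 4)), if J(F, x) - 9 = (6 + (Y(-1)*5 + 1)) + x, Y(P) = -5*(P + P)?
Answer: -2802219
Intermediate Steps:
Y(P) = -10*P
J(F, x) = 66 + x (J(F, x) = 9 + ((6 + (-10*(-1)*5 + 1)) + x) = 9 + ((6 + (10*5 + 1)) + x) = 9 + ((6 + (50 + 1)) + x) = 9 + ((6 + 51) + x) = 9 + (57 + x) = 66 + x)
-2674938 - 957*((-2 - 13*(-5)) + J(4, 4)) = -2674938 - 957*((-2 - 13*(-5)) + (66 + 4)) = -2674938 - 957*((-2 + 65) + 70) = -2674938 - 957*(63 + 70) = -2674938 - 957*133 = -2674938 - 1*127281 = -2674938 - 127281 = -2802219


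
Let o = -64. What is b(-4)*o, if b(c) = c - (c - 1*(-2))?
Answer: 128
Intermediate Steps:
b(c) = -2 (b(c) = c - (c + 2) = c - (2 + c) = c + (-2 - c) = -2)
b(-4)*o = -2*(-64) = 128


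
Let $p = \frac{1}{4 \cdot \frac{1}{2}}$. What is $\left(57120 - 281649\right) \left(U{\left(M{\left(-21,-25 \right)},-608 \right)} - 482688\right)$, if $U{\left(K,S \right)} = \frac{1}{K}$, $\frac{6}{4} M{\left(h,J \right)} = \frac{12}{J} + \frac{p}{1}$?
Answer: $108360614277$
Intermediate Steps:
$p = \frac{1}{2}$ ($p = \frac{1}{4 \cdot \frac{1}{2}} = \frac{1}{2} \approx 0.5$)
$M{\left(h,J \right)} = \frac{1}{3} + \frac{8}{J}$ ($M{\left(h,J \right)} = \frac{2 \left(\frac{12}{J} + \frac{1}{2 \cdot 1}\right)}{3} = \frac{2 \left(\frac{12}{J} + \frac{1}{2} \cdot 1\right)}{3} = \frac{2 \left(\frac{12}{J} + \frac{1}{2}\right)}{3} = \frac{2 \left(\frac{1}{2} + \frac{12}{J}\right)}{3} = \frac{1}{3} + \frac{8}{J}$)
$\left(57120 - 281649\right) \left(U{\left(M{\left(-21,-25 \right)},-608 \right)} - 482688\right) = \left(57120 - 281649\right) \left(\frac{1}{\frac{1}{3} \frac{1}{-25} \left(24 - 25\right)} - 482688\right) = - 224529 \left(\frac{1}{\frac{1}{3} \left(- \frac{1}{25}\right) \left(-1\right)} - 482688\right) = - 224529 \left(\frac{1}{\frac{1}{75}} - 482688\right) = - 224529 \left(75 - 482688\right) = \left(-224529\right) \left(-482613\right) = 108360614277$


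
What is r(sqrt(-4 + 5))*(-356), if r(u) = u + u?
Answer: -712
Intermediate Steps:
r(u) = 2*u
r(sqrt(-4 + 5))*(-356) = (2*sqrt(-4 + 5))*(-356) = (2*sqrt(1))*(-356) = (2*1)*(-356) = 2*(-356) = -712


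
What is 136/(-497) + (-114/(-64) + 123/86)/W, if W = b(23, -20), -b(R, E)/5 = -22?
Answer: -18388717/75225920 ≈ -0.24445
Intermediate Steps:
b(R, E) = 110 (b(R, E) = -5*(-22) = 110)
W = 110
136/(-497) + (-114/(-64) + 123/86)/W = 136/(-497) + (-114/(-64) + 123/86)/110 = 136*(-1/497) + (-114*(-1/64) + 123*(1/86))*(1/110) = -136/497 + (57/32 + 123/86)*(1/110) = -136/497 + (4419/1376)*(1/110) = -136/497 + 4419/151360 = -18388717/75225920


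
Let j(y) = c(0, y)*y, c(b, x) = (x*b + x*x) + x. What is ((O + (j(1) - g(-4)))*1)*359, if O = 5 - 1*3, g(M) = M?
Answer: 2872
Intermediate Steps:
c(b, x) = x + x² + b*x (c(b, x) = (b*x + x²) + x = (x² + b*x) + x = x + x² + b*x)
j(y) = y²*(1 + y) (j(y) = (y*(1 + 0 + y))*y = (y*(1 + y))*y = y²*(1 + y))
O = 2 (O = 5 - 3 = 2)
((O + (j(1) - g(-4)))*1)*359 = ((2 + (1²*(1 + 1) - 1*(-4)))*1)*359 = ((2 + (1*2 + 4))*1)*359 = ((2 + (2 + 4))*1)*359 = ((2 + 6)*1)*359 = (8*1)*359 = 8*359 = 2872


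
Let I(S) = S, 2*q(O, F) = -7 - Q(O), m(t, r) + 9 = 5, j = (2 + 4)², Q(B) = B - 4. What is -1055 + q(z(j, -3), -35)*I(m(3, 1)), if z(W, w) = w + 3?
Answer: -1049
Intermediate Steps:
Q(B) = -4 + B
j = 36 (j = 6² = 36)
z(W, w) = 3 + w
m(t, r) = -4 (m(t, r) = -9 + 5 = -4)
q(O, F) = -3/2 - O/2 (q(O, F) = (-7 - (-4 + O))/2 = (-7 + (4 - O))/2 = (-3 - O)/2 = -3/2 - O/2)
-1055 + q(z(j, -3), -35)*I(m(3, 1)) = -1055 + (-3/2 - (3 - 3)/2)*(-4) = -1055 + (-3/2 - ½*0)*(-4) = -1055 + (-3/2 + 0)*(-4) = -1055 - 3/2*(-4) = -1055 + 6 = -1049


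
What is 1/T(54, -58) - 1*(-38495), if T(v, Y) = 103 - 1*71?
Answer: 1231841/32 ≈ 38495.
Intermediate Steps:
T(v, Y) = 32 (T(v, Y) = 103 - 71 = 32)
1/T(54, -58) - 1*(-38495) = 1/32 - 1*(-38495) = 1/32 + 38495 = 1231841/32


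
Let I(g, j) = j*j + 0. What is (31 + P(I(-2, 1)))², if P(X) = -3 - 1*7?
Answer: 441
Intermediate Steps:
I(g, j) = j² (I(g, j) = j² + 0 = j²)
P(X) = -10 (P(X) = -3 - 7 = -10)
(31 + P(I(-2, 1)))² = (31 - 10)² = 21² = 441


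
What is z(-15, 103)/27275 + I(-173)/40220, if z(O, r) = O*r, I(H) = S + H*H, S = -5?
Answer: 7540372/10970005 ≈ 0.68736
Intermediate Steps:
I(H) = -5 + H² (I(H) = -5 + H*H = -5 + H²)
z(-15, 103)/27275 + I(-173)/40220 = -15*103/27275 + (-5 + (-173)²)/40220 = -1545*1/27275 + (-5 + 29929)*(1/40220) = -309/5455 + 29924*(1/40220) = -309/5455 + 7481/10055 = 7540372/10970005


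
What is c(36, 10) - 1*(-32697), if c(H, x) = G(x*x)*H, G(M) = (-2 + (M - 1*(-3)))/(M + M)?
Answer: 1635759/50 ≈ 32715.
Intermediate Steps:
G(M) = (1 + M)/(2*M) (G(M) = (-2 + (M + 3))/((2*M)) = (-2 + (3 + M))*(1/(2*M)) = (1 + M)*(1/(2*M)) = (1 + M)/(2*M))
c(H, x) = H*(1 + x²)/(2*x²) (c(H, x) = ((1 + x*x)/(2*((x*x))))*H = ((1 + x²)/(2*(x²)))*H = ((1 + x²)/(2*x²))*H = H*(1 + x²)/(2*x²))
c(36, 10) - 1*(-32697) = ((½)*36 + (½)*36/10²) - 1*(-32697) = (18 + (½)*36*(1/100)) + 32697 = (18 + 9/50) + 32697 = 909/50 + 32697 = 1635759/50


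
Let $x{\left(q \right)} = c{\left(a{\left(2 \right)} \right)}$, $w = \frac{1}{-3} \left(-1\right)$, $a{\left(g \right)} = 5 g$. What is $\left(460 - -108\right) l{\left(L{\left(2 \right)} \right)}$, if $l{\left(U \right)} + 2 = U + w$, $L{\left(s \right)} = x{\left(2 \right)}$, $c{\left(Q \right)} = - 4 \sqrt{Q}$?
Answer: $- \frac{2840}{3} - 2272 \sqrt{10} \approx -8131.4$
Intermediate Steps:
$w = \frac{1}{3}$ ($w = \left(- \frac{1}{3}\right) \left(-1\right) = \frac{1}{3} \approx 0.33333$)
$x{\left(q \right)} = - 4 \sqrt{10}$ ($x{\left(q \right)} = - 4 \sqrt{5 \cdot 2} = - 4 \sqrt{10}$)
$L{\left(s \right)} = - 4 \sqrt{10}$
$l{\left(U \right)} = - \frac{5}{3} + U$ ($l{\left(U \right)} = -2 + \left(U + \frac{1}{3}\right) = -2 + \left(\frac{1}{3} + U\right) = - \frac{5}{3} + U$)
$\left(460 - -108\right) l{\left(L{\left(2 \right)} \right)} = \left(460 - -108\right) \left(- \frac{5}{3} - 4 \sqrt{10}\right) = \left(460 + 108\right) \left(- \frac{5}{3} - 4 \sqrt{10}\right) = 568 \left(- \frac{5}{3} - 4 \sqrt{10}\right) = - \frac{2840}{3} - 2272 \sqrt{10}$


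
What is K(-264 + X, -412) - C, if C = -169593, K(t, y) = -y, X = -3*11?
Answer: 170005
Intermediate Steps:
X = -33
K(-264 + X, -412) - C = -1*(-412) - 1*(-169593) = 412 + 169593 = 170005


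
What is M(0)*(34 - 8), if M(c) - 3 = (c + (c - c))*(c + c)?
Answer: 78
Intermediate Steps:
M(c) = 3 + 2*c² (M(c) = 3 + (c + (c - c))*(c + c) = 3 + (c + 0)*(2*c) = 3 + c*(2*c) = 3 + 2*c²)
M(0)*(34 - 8) = (3 + 2*0²)*(34 - 8) = (3 + 2*0)*26 = (3 + 0)*26 = 3*26 = 78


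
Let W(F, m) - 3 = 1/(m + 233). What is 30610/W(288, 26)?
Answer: 3963995/389 ≈ 10190.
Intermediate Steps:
W(F, m) = 3 + 1/(233 + m) (W(F, m) = 3 + 1/(m + 233) = 3 + 1/(233 + m))
30610/W(288, 26) = 30610/(((700 + 3*26)/(233 + 26))) = 30610/(((700 + 78)/259)) = 30610/(((1/259)*778)) = 30610/(778/259) = 30610*(259/778) = 3963995/389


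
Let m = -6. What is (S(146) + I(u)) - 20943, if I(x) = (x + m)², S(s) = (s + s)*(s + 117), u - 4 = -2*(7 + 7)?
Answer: 56753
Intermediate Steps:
u = -24 (u = 4 - 2*(7 + 7) = 4 - 2*14 = 4 - 28 = -24)
S(s) = 2*s*(117 + s) (S(s) = (2*s)*(117 + s) = 2*s*(117 + s))
I(x) = (-6 + x)² (I(x) = (x - 6)² = (-6 + x)²)
(S(146) + I(u)) - 20943 = (2*146*(117 + 146) + (-6 - 24)²) - 20943 = (2*146*263 + (-30)²) - 20943 = (76796 + 900) - 20943 = 77696 - 20943 = 56753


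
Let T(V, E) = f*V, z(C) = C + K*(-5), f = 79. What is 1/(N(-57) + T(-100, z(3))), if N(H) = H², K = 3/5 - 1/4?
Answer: -1/4651 ≈ -0.00021501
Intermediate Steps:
K = 7/20 (K = 3*(⅕) - 1*¼ = ⅗ - ¼ = 7/20 ≈ 0.35000)
z(C) = -7/4 + C (z(C) = C + (7/20)*(-5) = C - 7/4 = -7/4 + C)
T(V, E) = 79*V
1/(N(-57) + T(-100, z(3))) = 1/((-57)² + 79*(-100)) = 1/(3249 - 7900) = 1/(-4651) = -1/4651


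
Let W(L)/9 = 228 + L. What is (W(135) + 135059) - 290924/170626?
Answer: 11800860576/85313 ≈ 1.3832e+5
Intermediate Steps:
W(L) = 2052 + 9*L (W(L) = 9*(228 + L) = 2052 + 9*L)
(W(135) + 135059) - 290924/170626 = ((2052 + 9*135) + 135059) - 290924/170626 = ((2052 + 1215) + 135059) - 290924*1/170626 = (3267 + 135059) - 145462/85313 = 138326 - 145462/85313 = 11800860576/85313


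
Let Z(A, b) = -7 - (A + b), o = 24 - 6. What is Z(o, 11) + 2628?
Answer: 2592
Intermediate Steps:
o = 18
Z(A, b) = -7 - A - b (Z(A, b) = -7 + (-A - b) = -7 - A - b)
Z(o, 11) + 2628 = (-7 - 1*18 - 1*11) + 2628 = (-7 - 18 - 11) + 2628 = -36 + 2628 = 2592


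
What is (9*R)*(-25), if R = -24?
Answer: 5400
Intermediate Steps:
(9*R)*(-25) = (9*(-24))*(-25) = -216*(-25) = 5400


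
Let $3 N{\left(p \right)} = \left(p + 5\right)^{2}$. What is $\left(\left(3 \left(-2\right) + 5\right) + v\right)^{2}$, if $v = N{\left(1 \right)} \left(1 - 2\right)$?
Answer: $169$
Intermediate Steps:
$N{\left(p \right)} = \frac{\left(5 + p\right)^{2}}{3}$ ($N{\left(p \right)} = \frac{\left(p + 5\right)^{2}}{3} = \frac{\left(5 + p\right)^{2}}{3}$)
$v = -12$ ($v = \frac{\left(5 + 1\right)^{2}}{3} \left(1 - 2\right) = \frac{6^{2}}{3} \left(-1\right) = \frac{1}{3} \cdot 36 \left(-1\right) = 12 \left(-1\right) = -12$)
$\left(\left(3 \left(-2\right) + 5\right) + v\right)^{2} = \left(\left(3 \left(-2\right) + 5\right) - 12\right)^{2} = \left(\left(-6 + 5\right) - 12\right)^{2} = \left(-1 - 12\right)^{2} = \left(-13\right)^{2} = 169$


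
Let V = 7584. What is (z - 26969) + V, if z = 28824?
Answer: 9439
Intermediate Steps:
(z - 26969) + V = (28824 - 26969) + 7584 = 1855 + 7584 = 9439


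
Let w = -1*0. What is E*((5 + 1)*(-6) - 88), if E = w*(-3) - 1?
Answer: 124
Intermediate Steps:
w = 0
E = -1 (E = 0*(-3) - 1 = 0 - 1 = -1)
E*((5 + 1)*(-6) - 88) = -((5 + 1)*(-6) - 88) = -(6*(-6) - 88) = -(-36 - 88) = -1*(-124) = 124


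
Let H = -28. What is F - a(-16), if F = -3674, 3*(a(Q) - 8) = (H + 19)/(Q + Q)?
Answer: -117827/32 ≈ -3682.1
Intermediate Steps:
a(Q) = 8 - 3/(2*Q) (a(Q) = 8 + ((-28 + 19)/(Q + Q))/3 = 8 + (-9*1/(2*Q))/3 = 8 + (-9/(2*Q))/3 = 8 - 3/(2*Q))
F - a(-16) = -3674 - (8 - 3/2/(-16)) = -3674 - (8 - 3/2*(-1/16)) = -3674 - (8 + 3/32) = -3674 - 1*259/32 = -3674 - 259/32 = -117827/32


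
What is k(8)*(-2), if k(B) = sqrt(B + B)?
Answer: -8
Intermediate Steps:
k(B) = sqrt(2)*sqrt(B) (k(B) = sqrt(2*B) = sqrt(2)*sqrt(B))
k(8)*(-2) = (sqrt(2)*sqrt(8))*(-2) = (sqrt(2)*(2*sqrt(2)))*(-2) = 4*(-2) = -8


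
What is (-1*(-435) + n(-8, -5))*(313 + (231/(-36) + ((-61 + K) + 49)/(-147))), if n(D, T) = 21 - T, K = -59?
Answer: 27745285/196 ≈ 1.4156e+5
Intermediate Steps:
(-1*(-435) + n(-8, -5))*(313 + (231/(-36) + ((-61 + K) + 49)/(-147))) = (-1*(-435) + (21 - 1*(-5)))*(313 + (231/(-36) + ((-61 - 59) + 49)/(-147))) = (435 + (21 + 5))*(313 + (231*(-1/36) + (-120 + 49)*(-1/147))) = (435 + 26)*(313 + (-77/12 - 71*(-1/147))) = 461*(313 + (-77/12 + 71/147)) = 461*(313 - 1163/196) = 461*(60185/196) = 27745285/196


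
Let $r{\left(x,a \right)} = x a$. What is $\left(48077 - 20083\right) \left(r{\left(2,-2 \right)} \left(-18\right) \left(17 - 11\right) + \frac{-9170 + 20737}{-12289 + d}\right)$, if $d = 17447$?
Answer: $\frac{31350802531}{2579} \approx 1.2156 \cdot 10^{7}$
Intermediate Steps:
$r{\left(x,a \right)} = a x$
$\left(48077 - 20083\right) \left(r{\left(2,-2 \right)} \left(-18\right) \left(17 - 11\right) + \frac{-9170 + 20737}{-12289 + d}\right) = \left(48077 - 20083\right) \left(\left(-2\right) 2 \left(-18\right) \left(17 - 11\right) + \frac{-9170 + 20737}{-12289 + 17447}\right) = 27994 \left(\left(-4\right) \left(-18\right) \left(17 - 11\right) + \frac{11567}{5158}\right) = 27994 \left(72 \cdot 6 + 11567 \cdot \frac{1}{5158}\right) = 27994 \left(432 + \frac{11567}{5158}\right) = 27994 \cdot \frac{2239823}{5158} = \frac{31350802531}{2579}$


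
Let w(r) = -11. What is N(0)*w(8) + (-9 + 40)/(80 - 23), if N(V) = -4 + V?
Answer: 2539/57 ≈ 44.544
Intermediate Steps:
N(0)*w(8) + (-9 + 40)/(80 - 23) = (-4 + 0)*(-11) + (-9 + 40)/(80 - 23) = -4*(-11) + 31/57 = 44 + 31*(1/57) = 44 + 31/57 = 2539/57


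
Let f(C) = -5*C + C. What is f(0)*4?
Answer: 0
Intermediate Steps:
f(C) = -4*C
f(0)*4 = -4*0*4 = 0*4 = 0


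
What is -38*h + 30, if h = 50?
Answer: -1870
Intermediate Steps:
-38*h + 30 = -38*50 + 30 = -1900 + 30 = -1870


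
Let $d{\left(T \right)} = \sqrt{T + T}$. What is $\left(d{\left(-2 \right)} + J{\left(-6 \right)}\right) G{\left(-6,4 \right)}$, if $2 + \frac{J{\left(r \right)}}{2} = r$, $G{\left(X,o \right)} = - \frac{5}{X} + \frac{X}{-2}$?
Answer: $- \frac{184}{3} + \frac{23 i}{3} \approx -61.333 + 7.6667 i$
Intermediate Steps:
$G{\left(X,o \right)} = - \frac{5}{X} - \frac{X}{2}$ ($G{\left(X,o \right)} = - \frac{5}{X} + X \left(- \frac{1}{2}\right) = - \frac{5}{X} - \frac{X}{2}$)
$J{\left(r \right)} = -4 + 2 r$
$d{\left(T \right)} = \sqrt{2} \sqrt{T}$ ($d{\left(T \right)} = \sqrt{2 T} = \sqrt{2} \sqrt{T}$)
$\left(d{\left(-2 \right)} + J{\left(-6 \right)}\right) G{\left(-6,4 \right)} = \left(\sqrt{2} \sqrt{-2} + \left(-4 + 2 \left(-6\right)\right)\right) \left(- \frac{5}{-6} - -3\right) = \left(\sqrt{2} i \sqrt{2} - 16\right) \left(\left(-5\right) \left(- \frac{1}{6}\right) + 3\right) = \left(2 i - 16\right) \left(\frac{5}{6} + 3\right) = \left(-16 + 2 i\right) \frac{23}{6} = - \frac{184}{3} + \frac{23 i}{3}$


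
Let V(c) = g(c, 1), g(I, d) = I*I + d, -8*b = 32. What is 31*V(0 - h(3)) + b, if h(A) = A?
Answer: 306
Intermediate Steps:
b = -4 (b = -⅛*32 = -4)
g(I, d) = d + I² (g(I, d) = I² + d = d + I²)
V(c) = 1 + c²
31*V(0 - h(3)) + b = 31*(1 + (0 - 1*3)²) - 4 = 31*(1 + (0 - 3)²) - 4 = 31*(1 + (-3)²) - 4 = 31*(1 + 9) - 4 = 31*10 - 4 = 310 - 4 = 306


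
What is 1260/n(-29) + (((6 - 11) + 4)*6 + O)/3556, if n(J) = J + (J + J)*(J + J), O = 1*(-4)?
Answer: 444721/1185926 ≈ 0.37500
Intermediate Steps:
O = -4
n(J) = J + 4*J**2 (n(J) = J + (2*J)*(2*J) = J + 4*J**2)
1260/n(-29) + (((6 - 11) + 4)*6 + O)/3556 = 1260/((-29*(1 + 4*(-29)))) + (((6 - 11) + 4)*6 - 4)/3556 = 1260/((-29*(1 - 116))) + ((-5 + 4)*6 - 4)*(1/3556) = 1260/((-29*(-115))) + (-1*6 - 4)*(1/3556) = 1260/3335 + (-6 - 4)*(1/3556) = 1260*(1/3335) - 10*1/3556 = 252/667 - 5/1778 = 444721/1185926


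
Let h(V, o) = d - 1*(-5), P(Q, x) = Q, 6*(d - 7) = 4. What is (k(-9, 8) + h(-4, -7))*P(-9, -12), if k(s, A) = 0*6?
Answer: -114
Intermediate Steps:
d = 23/3 (d = 7 + (⅙)*4 = 7 + ⅔ = 23/3 ≈ 7.6667)
h(V, o) = 38/3 (h(V, o) = 23/3 - 1*(-5) = 23/3 + 5 = 38/3)
k(s, A) = 0
(k(-9, 8) + h(-4, -7))*P(-9, -12) = (0 + 38/3)*(-9) = (38/3)*(-9) = -114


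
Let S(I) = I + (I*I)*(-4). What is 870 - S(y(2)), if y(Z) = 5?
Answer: 965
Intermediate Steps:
S(I) = I - 4*I² (S(I) = I + I²*(-4) = I - 4*I²)
870 - S(y(2)) = 870 - 5*(1 - 4*5) = 870 - 5*(1 - 20) = 870 - 5*(-19) = 870 - 1*(-95) = 870 + 95 = 965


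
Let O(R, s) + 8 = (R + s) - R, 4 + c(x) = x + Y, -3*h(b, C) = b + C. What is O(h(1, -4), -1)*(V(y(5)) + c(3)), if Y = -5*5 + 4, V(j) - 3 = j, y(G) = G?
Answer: 126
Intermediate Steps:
h(b, C) = -C/3 - b/3 (h(b, C) = -(b + C)/3 = -(C + b)/3 = -C/3 - b/3)
V(j) = 3 + j
Y = -21 (Y = -25 + 4 = -21)
c(x) = -25 + x (c(x) = -4 + (x - 21) = -4 + (-21 + x) = -25 + x)
O(R, s) = -8 + s (O(R, s) = -8 + ((R + s) - R) = -8 + s)
O(h(1, -4), -1)*(V(y(5)) + c(3)) = (-8 - 1)*((3 + 5) + (-25 + 3)) = -9*(8 - 22) = -9*(-14) = 126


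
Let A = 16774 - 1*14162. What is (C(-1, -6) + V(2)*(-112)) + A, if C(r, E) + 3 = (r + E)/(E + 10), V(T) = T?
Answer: 9533/4 ≈ 2383.3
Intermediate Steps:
C(r, E) = -3 + (E + r)/(10 + E) (C(r, E) = -3 + (r + E)/(E + 10) = -3 + (E + r)/(10 + E))
A = 2612 (A = 16774 - 14162 = 2612)
(C(-1, -6) + V(2)*(-112)) + A = ((-30 - 1 - 2*(-6))/(10 - 6) + 2*(-112)) + 2612 = ((-30 - 1 + 12)/4 - 224) + 2612 = ((¼)*(-19) - 224) + 2612 = (-19/4 - 224) + 2612 = -915/4 + 2612 = 9533/4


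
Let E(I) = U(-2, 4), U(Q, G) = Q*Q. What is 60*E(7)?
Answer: 240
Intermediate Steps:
U(Q, G) = Q²
E(I) = 4 (E(I) = (-2)² = 4)
60*E(7) = 60*4 = 240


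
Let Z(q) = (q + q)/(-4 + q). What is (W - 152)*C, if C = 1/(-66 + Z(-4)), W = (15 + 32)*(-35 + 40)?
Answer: -83/65 ≈ -1.2769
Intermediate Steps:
Z(q) = 2*q/(-4 + q) (Z(q) = (2*q)/(-4 + q) = 2*q/(-4 + q))
W = 235 (W = 47*5 = 235)
C = -1/65 (C = 1/(-66 + 2*(-4)/(-4 - 4)) = 1/(-66 + 2*(-4)/(-8)) = 1/(-66 + 2*(-4)*(-1/8)) = 1/(-66 + 1) = 1/(-65) = -1/65 ≈ -0.015385)
(W - 152)*C = (235 - 152)*(-1/65) = 83*(-1/65) = -83/65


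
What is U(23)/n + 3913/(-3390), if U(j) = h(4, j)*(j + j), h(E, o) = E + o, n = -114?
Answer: -776077/64410 ≈ -12.049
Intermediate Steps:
U(j) = 2*j*(4 + j) (U(j) = (4 + j)*(j + j) = (4 + j)*(2*j) = 2*j*(4 + j))
U(23)/n + 3913/(-3390) = (2*23*(4 + 23))/(-114) + 3913/(-3390) = (2*23*27)*(-1/114) + 3913*(-1/3390) = 1242*(-1/114) - 3913/3390 = -207/19 - 3913/3390 = -776077/64410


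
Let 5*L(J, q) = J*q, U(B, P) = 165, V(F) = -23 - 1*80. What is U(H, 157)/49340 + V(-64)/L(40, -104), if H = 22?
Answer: 260965/2052544 ≈ 0.12714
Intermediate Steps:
V(F) = -103 (V(F) = -23 - 80 = -103)
L(J, q) = J*q/5 (L(J, q) = (J*q)/5 = J*q/5)
U(H, 157)/49340 + V(-64)/L(40, -104) = 165/49340 - 103/((⅕)*40*(-104)) = 165*(1/49340) - 103/(-832) = 33/9868 - 103*(-1/832) = 33/9868 + 103/832 = 260965/2052544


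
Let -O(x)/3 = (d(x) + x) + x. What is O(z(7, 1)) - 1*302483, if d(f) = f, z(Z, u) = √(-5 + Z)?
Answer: -302483 - 9*√2 ≈ -3.0250e+5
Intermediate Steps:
O(x) = -9*x (O(x) = -3*((x + x) + x) = -3*(2*x + x) = -9*x)
O(z(7, 1)) - 1*302483 = -9*√(-5 + 7) - 1*302483 = -9*√2 - 302483 = -302483 - 9*√2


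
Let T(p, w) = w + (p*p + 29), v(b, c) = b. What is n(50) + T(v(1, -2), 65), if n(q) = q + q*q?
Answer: 2645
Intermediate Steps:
T(p, w) = 29 + w + p² (T(p, w) = w + (p² + 29) = w + (29 + p²) = 29 + w + p²)
n(q) = q + q²
n(50) + T(v(1, -2), 65) = 50*(1 + 50) + (29 + 65 + 1²) = 50*51 + (29 + 65 + 1) = 2550 + 95 = 2645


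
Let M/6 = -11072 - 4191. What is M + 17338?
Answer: -74240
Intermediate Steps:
M = -91578 (M = 6*(-11072 - 4191) = 6*(-15263) = -91578)
M + 17338 = -91578 + 17338 = -74240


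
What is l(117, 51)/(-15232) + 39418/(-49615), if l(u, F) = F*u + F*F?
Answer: -1077223/793840 ≈ -1.3570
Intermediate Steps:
l(u, F) = F² + F*u (l(u, F) = F*u + F² = F² + F*u)
l(117, 51)/(-15232) + 39418/(-49615) = (51*(51 + 117))/(-15232) + 39418/(-49615) = (51*168)*(-1/15232) + 39418*(-1/49615) = 8568*(-1/15232) - 39418/49615 = -9/16 - 39418/49615 = -1077223/793840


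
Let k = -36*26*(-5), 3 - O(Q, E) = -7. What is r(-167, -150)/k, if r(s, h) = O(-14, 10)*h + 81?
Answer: -473/1560 ≈ -0.30321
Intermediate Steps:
O(Q, E) = 10 (O(Q, E) = 3 - 1*(-7) = 3 + 7 = 10)
r(s, h) = 81 + 10*h (r(s, h) = 10*h + 81 = 81 + 10*h)
k = 4680 (k = -936*(-5) = 4680)
r(-167, -150)/k = (81 + 10*(-150))/4680 = (81 - 1500)*(1/4680) = -1419*1/4680 = -473/1560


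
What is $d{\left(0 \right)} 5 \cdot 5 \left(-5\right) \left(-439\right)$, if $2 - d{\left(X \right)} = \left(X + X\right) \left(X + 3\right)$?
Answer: $109750$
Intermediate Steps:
$d{\left(X \right)} = 2 - 2 X \left(3 + X\right)$ ($d{\left(X \right)} = 2 - \left(X + X\right) \left(X + 3\right) = 2 - 2 X \left(3 + X\right)$)
$d{\left(0 \right)} 5 \cdot 5 \left(-5\right) \left(-439\right) = \left(2 - 0 - 2 \cdot 0^{2}\right) 5 \cdot 5 \left(-5\right) \left(-439\right) = \left(2 + 0 - 0\right) 5 \left(-25\right) \left(-439\right) = \left(2 + 0 + 0\right) 5 \left(-25\right) \left(-439\right) = 2 \cdot 5 \left(-25\right) \left(-439\right) = 10 \left(-25\right) \left(-439\right) = \left(-250\right) \left(-439\right) = 109750$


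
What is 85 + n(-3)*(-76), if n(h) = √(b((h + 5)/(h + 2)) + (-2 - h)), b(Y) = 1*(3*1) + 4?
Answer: 85 - 152*√2 ≈ -129.96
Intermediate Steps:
b(Y) = 7 (b(Y) = 1*3 + 4 = 3 + 4 = 7)
n(h) = √(5 - h) (n(h) = √(7 + (-2 - h)) = √(5 - h))
85 + n(-3)*(-76) = 85 + √(5 - 1*(-3))*(-76) = 85 + √(5 + 3)*(-76) = 85 + √8*(-76) = 85 + (2*√2)*(-76) = 85 - 152*√2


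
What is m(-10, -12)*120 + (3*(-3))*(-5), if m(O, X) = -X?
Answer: 1485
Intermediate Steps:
m(-10, -12)*120 + (3*(-3))*(-5) = -1*(-12)*120 + (3*(-3))*(-5) = 12*120 - 9*(-5) = 1440 + 45 = 1485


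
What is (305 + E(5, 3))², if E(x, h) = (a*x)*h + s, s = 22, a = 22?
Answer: 431649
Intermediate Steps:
E(x, h) = 22 + 22*h*x (E(x, h) = (22*x)*h + 22 = 22*h*x + 22 = 22 + 22*h*x)
(305 + E(5, 3))² = (305 + (22 + 22*3*5))² = (305 + (22 + 330))² = (305 + 352)² = 657² = 431649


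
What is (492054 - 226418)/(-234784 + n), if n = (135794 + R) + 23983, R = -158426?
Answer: -265636/233433 ≈ -1.1380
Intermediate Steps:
n = 1351 (n = (135794 - 158426) + 23983 = -22632 + 23983 = 1351)
(492054 - 226418)/(-234784 + n) = (492054 - 226418)/(-234784 + 1351) = 265636/(-233433) = 265636*(-1/233433) = -265636/233433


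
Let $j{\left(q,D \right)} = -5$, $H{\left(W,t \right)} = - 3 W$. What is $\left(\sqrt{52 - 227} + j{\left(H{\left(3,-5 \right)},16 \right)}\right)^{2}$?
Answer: $25 \left(1 - i \sqrt{7}\right)^{2} \approx -150.0 - 132.29 i$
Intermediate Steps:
$\left(\sqrt{52 - 227} + j{\left(H{\left(3,-5 \right)},16 \right)}\right)^{2} = \left(\sqrt{52 - 227} - 5\right)^{2} = \left(\sqrt{-175} - 5\right)^{2} = \left(5 i \sqrt{7} - 5\right)^{2} = \left(-5 + 5 i \sqrt{7}\right)^{2}$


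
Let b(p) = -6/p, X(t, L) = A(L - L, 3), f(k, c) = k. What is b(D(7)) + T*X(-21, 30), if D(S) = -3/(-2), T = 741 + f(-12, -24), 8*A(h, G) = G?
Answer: 2155/8 ≈ 269.38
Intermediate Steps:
A(h, G) = G/8
X(t, L) = 3/8 (X(t, L) = (⅛)*3 = 3/8)
T = 729 (T = 741 - 12 = 729)
D(S) = 3/2 (D(S) = -3*(-½) = 3/2)
b(D(7)) + T*X(-21, 30) = -6/3/2 + 729*(3/8) = -6*⅔ + 2187/8 = -4 + 2187/8 = 2155/8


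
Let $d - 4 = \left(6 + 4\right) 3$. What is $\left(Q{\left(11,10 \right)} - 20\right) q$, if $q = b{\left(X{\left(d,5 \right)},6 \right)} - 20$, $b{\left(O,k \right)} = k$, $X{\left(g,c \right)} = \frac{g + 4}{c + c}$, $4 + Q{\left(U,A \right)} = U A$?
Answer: $-1204$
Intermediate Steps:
$d = 34$ ($d = 4 + \left(6 + 4\right) 3 = 4 + 10 \cdot 3 = 4 + 30 = 34$)
$Q{\left(U,A \right)} = -4 + A U$ ($Q{\left(U,A \right)} = -4 + U A = -4 + A U$)
$X{\left(g,c \right)} = \frac{4 + g}{2 c}$
$q = -14$ ($q = 6 - 20 = -14$)
$\left(Q{\left(11,10 \right)} - 20\right) q = \left(\left(-4 + 10 \cdot 11\right) - 20\right) \left(-14\right) = \left(\left(-4 + 110\right) - 20\right) \left(-14\right) = \left(106 - 20\right) \left(-14\right) = 86 \left(-14\right) = -1204$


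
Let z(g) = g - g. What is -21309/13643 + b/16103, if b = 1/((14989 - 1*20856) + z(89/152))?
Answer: -2013195511652/1288940174543 ≈ -1.5619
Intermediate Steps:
z(g) = 0
b = -1/5867 (b = 1/((14989 - 1*20856) + 0) = 1/((14989 - 20856) + 0) = 1/(-5867 + 0) = 1/(-5867) = -1/5867 ≈ -0.00017044)
-21309/13643 + b/16103 = -21309/13643 - 1/5867/16103 = -21309*1/13643 - 1/5867*1/16103 = -21309/13643 - 1/94476301 = -2013195511652/1288940174543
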